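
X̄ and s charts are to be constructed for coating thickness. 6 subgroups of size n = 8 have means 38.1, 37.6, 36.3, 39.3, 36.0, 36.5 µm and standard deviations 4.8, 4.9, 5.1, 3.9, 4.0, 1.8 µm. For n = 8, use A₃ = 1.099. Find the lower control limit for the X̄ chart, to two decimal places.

32.81

X̄̄ = (38.1 + 37.6 + 36.3 + 39.3 + 36.0 + 36.5) / 6 = 37.3000
s̄ = (4.8 + 4.9 + 5.1 + 3.9 + 4.0 + 1.8) / 6 = 4.0833
LCL = X̄̄ − A₃·s̄ = 37.3000 − 1.099 × 4.0833 = 32.8124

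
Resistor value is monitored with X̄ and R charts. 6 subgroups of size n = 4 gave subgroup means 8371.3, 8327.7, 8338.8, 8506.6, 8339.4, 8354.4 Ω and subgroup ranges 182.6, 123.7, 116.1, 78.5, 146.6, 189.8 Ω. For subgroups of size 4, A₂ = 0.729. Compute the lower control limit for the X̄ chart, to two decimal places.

8271.30

X̄̄ = (8371.3 + 8327.7 + 8338.8 + 8506.6 + 8339.4 + 8354.4) / 6 = 50238.2000 / 6 = 8373.0333
R̄ = (182.6 + 123.7 + 116.1 + 78.5 + 146.6 + 189.8) / 6 = 837.3000 / 6 = 139.5500
LCL = X̄̄ − A₂·R̄ = 8373.0333 − 0.729 × 139.5500 = 8271.3014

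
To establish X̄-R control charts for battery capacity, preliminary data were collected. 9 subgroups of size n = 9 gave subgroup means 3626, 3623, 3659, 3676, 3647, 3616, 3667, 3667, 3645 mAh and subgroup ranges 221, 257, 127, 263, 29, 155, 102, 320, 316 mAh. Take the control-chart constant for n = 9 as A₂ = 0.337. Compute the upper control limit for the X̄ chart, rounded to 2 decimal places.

3714.36

X̄̄ = (3626 + 3623 + 3659 + 3676 + 3647 + 3616 + 3667 + 3667 + 3645) / 9 = 32826.0000 / 9 = 3647.3333
R̄ = (221 + 257 + 127 + 263 + 29 + 155 + 102 + 320 + 316) / 9 = 1790.0000 / 9 = 198.8889
UCL = X̄̄ + A₂·R̄ = 3647.3333 + 0.337 × 198.8889 = 3714.3589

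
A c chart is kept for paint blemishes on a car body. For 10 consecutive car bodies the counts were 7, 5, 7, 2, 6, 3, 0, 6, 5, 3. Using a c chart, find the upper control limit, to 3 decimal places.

10.693

c̄ = (7 + 5 + 7 + 2 + 6 + 3 + 0 + 6 + 5 + 3) / 10 = 44 / 10 = 4.4000
UCL = c̄ + 3√c̄ = 4.4000 + 3 × √4.4000 = 4.4000 + 3 × 2.0976 = 10.6929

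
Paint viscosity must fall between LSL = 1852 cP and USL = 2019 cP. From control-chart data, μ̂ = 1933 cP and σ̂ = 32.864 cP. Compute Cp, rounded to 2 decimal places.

Cp = (USL − LSL) / (6σ̂) = (2019 − 1852) / (6 × 32.864) = 167.0000 / 197.1840 = 0.8469

0.85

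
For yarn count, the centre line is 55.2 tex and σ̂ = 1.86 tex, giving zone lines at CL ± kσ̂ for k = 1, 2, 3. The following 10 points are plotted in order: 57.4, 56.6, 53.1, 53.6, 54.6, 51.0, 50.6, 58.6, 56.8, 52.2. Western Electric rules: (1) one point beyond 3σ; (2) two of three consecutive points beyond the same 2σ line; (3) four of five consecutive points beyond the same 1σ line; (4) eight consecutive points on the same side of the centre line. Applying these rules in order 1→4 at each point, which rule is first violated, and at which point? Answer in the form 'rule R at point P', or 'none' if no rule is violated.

Zone of each point (C = within 1σ̂, B = 1σ̂–2σ̂, A = 2σ̂–3σ̂, * = beyond 3σ̂; sign = side of CL): 1:+B, 2:+C, 3:-B, 4:-C, 5:-C, 6:-A, 7:-A, 8:+B, 9:+C, 10:-B
Rule 2 (two of three consecutive points beyond the same 2σ limit) is satisfied at point 7.

rule 2 at point 7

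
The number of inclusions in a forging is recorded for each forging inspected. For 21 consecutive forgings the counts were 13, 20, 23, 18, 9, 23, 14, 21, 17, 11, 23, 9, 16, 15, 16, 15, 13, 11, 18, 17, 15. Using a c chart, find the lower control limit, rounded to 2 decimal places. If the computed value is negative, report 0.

4.03

c̄ = (13 + 20 + 23 + 18 + 9 + 23 + 14 + 21 + 17 + 11 + 23 + 9 + 16 + 15 + 16 + 15 + 13 + 11 + 18 + 17 + 15) / 21 = 337 / 21 = 16.0476
LCL = c̄ − 3√c̄ = 16.0476 − 3 × 4.0059 = 4.0298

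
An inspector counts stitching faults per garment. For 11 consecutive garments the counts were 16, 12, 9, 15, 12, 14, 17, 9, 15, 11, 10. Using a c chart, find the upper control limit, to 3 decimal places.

23.430

c̄ = (16 + 12 + 9 + 15 + 12 + 14 + 17 + 9 + 15 + 11 + 10) / 11 = 140 / 11 = 12.7273
UCL = c̄ + 3√c̄ = 12.7273 + 3 × √12.7273 = 12.7273 + 3 × 3.5675 = 23.4299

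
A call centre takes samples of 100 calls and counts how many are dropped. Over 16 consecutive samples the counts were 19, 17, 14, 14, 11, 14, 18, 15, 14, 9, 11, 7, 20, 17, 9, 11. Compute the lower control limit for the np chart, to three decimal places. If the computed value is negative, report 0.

p̄ = Σdᵢ / (k·n) = 220 / (16 × 100) = 0.13750
LCL = np̄ − 3·√(np̄(1−p̄)) = 13.7500 − 3 × 3.4437 = 3.4188

3.419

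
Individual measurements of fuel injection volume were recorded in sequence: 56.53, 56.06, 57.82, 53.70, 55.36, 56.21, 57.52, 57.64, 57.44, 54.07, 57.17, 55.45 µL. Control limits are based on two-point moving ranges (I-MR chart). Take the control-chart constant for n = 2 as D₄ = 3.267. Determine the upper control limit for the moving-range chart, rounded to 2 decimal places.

5.55

Moving ranges: 0.47, 1.76, 4.12, 1.66, 0.85, 1.31, 0.12, 0.20, 3.37, 3.10, 1.72; M̄R̄ = 18.6800 / 11 = 1.6982
UCL_MR = D₄·M̄R̄ = 3.267 × 1.6982 = 5.5480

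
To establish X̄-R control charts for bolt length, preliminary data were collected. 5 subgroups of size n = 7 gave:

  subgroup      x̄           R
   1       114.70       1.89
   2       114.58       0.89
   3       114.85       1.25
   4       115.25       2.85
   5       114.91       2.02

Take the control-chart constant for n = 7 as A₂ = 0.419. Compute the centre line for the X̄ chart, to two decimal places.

X̄̄ = (114.70 + 114.58 + 114.85 + 115.25 + 114.91) / 5 = 574.2900 / 5 = 114.8580
CL = X̄̄ = 114.8580

114.86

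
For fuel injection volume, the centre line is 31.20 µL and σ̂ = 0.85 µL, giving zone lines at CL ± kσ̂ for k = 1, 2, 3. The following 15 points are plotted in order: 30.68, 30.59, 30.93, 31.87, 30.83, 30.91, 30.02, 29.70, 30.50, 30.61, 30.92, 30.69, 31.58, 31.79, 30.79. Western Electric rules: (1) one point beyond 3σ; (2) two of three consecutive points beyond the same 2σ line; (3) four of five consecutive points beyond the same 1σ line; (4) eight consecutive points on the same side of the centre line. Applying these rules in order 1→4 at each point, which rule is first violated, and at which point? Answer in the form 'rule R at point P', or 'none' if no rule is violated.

Zone of each point (C = within 1σ̂, B = 1σ̂–2σ̂, A = 2σ̂–3σ̂, * = beyond 3σ̂; sign = side of CL): 1:-C, 2:-C, 3:-C, 4:+C, 5:-C, 6:-C, 7:-B, 8:-B, 9:-C, 10:-C, 11:-C, 12:-C, 13:+C, 14:+C, 15:-C
Rule 4 (eight consecutive points on the same side of the centre line) is satisfied at point 12.

rule 4 at point 12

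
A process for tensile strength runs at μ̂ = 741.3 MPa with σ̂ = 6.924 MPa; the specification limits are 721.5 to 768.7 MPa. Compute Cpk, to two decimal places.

0.95

Cpu = (USL − μ̂) / (3σ̂) = (768.7 − 741.3) / (3 × 6.924) = 1.3191; Cpl = (μ̂ − LSL) / (3σ̂) = (741.3 − 721.5) / (3 × 6.924) = 0.9532; Cpk = min(Cpu, Cpl) = 0.9532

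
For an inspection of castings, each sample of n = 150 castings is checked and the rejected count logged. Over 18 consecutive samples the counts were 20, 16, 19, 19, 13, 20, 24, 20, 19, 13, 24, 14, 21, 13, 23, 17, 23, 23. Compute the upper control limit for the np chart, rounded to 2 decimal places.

p̄ = Σdᵢ / (k·n) = 341 / (18 × 150) = 0.12630
UCL = np̄ + 3·√(np̄(1−p̄)) = 18.9444 + 3 × √(18.9444×0.87370) = 18.9444 + 3 × 4.0684 = 31.1496

31.15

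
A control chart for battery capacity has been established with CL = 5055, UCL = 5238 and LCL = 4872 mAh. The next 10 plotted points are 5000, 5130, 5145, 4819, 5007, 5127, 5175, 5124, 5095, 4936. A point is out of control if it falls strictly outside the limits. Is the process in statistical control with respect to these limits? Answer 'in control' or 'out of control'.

Compare each point to [4872, 5238]: sample 4 = 4819 < LCL.

out of control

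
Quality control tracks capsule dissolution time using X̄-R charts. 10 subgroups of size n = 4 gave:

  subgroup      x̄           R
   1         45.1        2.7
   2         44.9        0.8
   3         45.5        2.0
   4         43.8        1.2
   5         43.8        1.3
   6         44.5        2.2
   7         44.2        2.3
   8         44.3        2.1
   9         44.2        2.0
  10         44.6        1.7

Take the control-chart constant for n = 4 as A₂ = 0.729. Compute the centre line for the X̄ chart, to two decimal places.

X̄̄ = (45.1 + 44.9 + 45.5 + 43.8 + 43.8 + 44.5 + 44.2 + 44.3 + 44.2 + 44.6) / 10 = 444.9000 / 10 = 44.4900
CL = X̄̄ = 44.4900

44.49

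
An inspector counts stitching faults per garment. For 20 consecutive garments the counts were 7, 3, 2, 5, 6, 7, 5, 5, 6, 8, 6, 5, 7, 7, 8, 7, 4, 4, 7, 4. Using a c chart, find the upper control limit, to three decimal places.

12.781

c̄ = (7 + 3 + 2 + 5 + 6 + 7 + 5 + 5 + 6 + 8 + 6 + 5 + 7 + 7 + 8 + 7 + 4 + 4 + 7 + 4) / 20 = 113 / 20 = 5.6500
UCL = c̄ + 3√c̄ = 5.6500 + 3 × √5.6500 = 5.6500 + 3 × 2.3770 = 12.7809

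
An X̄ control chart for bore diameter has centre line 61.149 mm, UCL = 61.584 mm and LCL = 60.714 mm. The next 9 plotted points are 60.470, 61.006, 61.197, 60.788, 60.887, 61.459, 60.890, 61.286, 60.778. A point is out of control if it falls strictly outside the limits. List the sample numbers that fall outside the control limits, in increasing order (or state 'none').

Compare each point to [60.714, 61.584]: sample 1 = 60.470 < LCL.

1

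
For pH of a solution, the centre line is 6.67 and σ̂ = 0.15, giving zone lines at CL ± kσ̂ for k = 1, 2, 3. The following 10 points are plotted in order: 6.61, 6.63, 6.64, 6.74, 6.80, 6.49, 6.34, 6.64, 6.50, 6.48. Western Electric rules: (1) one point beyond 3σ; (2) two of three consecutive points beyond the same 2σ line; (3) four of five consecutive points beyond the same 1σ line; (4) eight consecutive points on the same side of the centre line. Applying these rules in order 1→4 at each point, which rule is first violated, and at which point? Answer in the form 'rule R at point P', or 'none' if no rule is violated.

rule 3 at point 10

Zone of each point (C = within 1σ̂, B = 1σ̂–2σ̂, A = 2σ̂–3σ̂, * = beyond 3σ̂; sign = side of CL): 1:-C, 2:-C, 3:-C, 4:+C, 5:+C, 6:-B, 7:-A, 8:-C, 9:-B, 10:-B
Rule 3 (four of five consecutive points beyond the same 1σ limit) is satisfied at point 10.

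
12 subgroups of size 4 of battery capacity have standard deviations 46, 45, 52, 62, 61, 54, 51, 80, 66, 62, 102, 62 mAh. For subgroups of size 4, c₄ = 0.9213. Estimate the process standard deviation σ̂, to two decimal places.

s̄ = (46 + 45 + 52 + 62 + 61 + 54 + 51 + 80 + 66 + 62 + 102 + 62) / 12 = 61.9167
σ̂ = s̄ / c₄ = 61.9167 / 0.9213 = 67.2058

67.21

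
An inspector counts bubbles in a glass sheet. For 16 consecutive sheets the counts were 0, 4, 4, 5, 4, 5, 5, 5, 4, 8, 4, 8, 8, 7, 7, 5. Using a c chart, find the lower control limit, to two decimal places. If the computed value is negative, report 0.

c̄ = (0 + 4 + 4 + 5 + 4 + 5 + 5 + 5 + 4 + 8 + 4 + 8 + 8 + 7 + 7 + 5) / 16 = 83 / 16 = 5.1875
LCL = c̄ − 3√c̄ = 5.1875 − 3 × 2.2776 = -1.6453 → 0 (cannot be negative)

0.00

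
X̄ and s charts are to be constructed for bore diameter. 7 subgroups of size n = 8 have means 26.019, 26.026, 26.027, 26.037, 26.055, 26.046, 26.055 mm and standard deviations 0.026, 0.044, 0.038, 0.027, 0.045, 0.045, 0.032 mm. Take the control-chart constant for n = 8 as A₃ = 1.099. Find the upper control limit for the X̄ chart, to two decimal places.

26.08

X̄̄ = (26.019 + 26.026 + 26.027 + 26.037 + 26.055 + 26.046 + 26.055) / 7 = 26.0379
s̄ = (0.026 + 0.044 + 0.038 + 0.027 + 0.045 + 0.045 + 0.032) / 7 = 0.0367
UCL = X̄̄ + A₃·s̄ = 26.0379 + 1.099 × 0.0367 = 26.0782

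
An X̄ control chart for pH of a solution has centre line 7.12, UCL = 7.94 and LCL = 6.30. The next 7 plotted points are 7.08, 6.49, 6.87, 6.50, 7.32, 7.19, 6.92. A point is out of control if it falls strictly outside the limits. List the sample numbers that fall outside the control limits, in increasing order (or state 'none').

All 7 points lie within [6.30, 7.94].

none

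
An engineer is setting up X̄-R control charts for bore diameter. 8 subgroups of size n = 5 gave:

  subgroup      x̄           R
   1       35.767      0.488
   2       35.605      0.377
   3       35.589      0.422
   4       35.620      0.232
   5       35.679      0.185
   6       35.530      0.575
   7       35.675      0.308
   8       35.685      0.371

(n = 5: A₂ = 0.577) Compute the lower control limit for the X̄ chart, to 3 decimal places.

35.430

X̄̄ = (35.767 + 35.605 + 35.589 + 35.620 + 35.679 + 35.530 + 35.675 + 35.685) / 8 = 285.1500 / 8 = 35.6437
R̄ = (0.488 + 0.377 + 0.422 + 0.232 + 0.185 + 0.575 + 0.308 + 0.371) / 8 = 2.9580 / 8 = 0.3697
LCL = X̄̄ − A₂·R̄ = 35.6437 − 0.577 × 0.3697 = 35.4304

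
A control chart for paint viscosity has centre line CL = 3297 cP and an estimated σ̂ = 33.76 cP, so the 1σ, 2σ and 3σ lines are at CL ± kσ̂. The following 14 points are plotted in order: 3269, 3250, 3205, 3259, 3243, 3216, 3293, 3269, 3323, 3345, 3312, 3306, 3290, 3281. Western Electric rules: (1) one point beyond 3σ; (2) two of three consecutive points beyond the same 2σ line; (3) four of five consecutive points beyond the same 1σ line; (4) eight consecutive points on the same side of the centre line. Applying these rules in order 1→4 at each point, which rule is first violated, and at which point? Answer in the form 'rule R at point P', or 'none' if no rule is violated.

Zone of each point (C = within 1σ̂, B = 1σ̂–2σ̂, A = 2σ̂–3σ̂, * = beyond 3σ̂; sign = side of CL): 1:-C, 2:-B, 3:-A, 4:-B, 5:-B, 6:-A, 7:-C, 8:-C, 9:+C, 10:+B, 11:+C, 12:+C, 13:-C, 14:-C
Rule 3 (four of five consecutive points beyond the same 1σ limit) is satisfied at point 5.

rule 3 at point 5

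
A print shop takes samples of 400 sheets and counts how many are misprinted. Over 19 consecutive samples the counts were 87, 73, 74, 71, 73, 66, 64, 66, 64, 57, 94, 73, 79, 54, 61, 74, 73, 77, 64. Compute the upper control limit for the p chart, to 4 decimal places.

0.2341

p̄ = Σdᵢ / (k·n) = 1344 / (19 × 400) = 0.17684
UCL = p̄ + 3·√(p̄(1−p̄)/n) = 0.17684 + 3 × √(0.17684×0.82316/400) = 0.17684 + 3 × 0.01908 = 0.23407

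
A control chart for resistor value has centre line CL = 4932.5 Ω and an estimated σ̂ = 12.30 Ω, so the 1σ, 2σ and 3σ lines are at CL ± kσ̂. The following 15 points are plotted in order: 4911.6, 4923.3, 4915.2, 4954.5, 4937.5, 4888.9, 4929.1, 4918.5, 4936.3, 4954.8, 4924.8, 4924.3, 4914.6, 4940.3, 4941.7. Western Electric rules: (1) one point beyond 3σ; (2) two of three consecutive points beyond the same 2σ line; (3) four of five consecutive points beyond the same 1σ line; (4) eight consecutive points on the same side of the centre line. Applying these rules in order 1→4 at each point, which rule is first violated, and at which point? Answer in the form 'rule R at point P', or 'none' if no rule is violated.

rule 1 at point 6

Zone of each point (C = within 1σ̂, B = 1σ̂–2σ̂, A = 2σ̂–3σ̂, * = beyond 3σ̂; sign = side of CL): 1:-B, 2:-C, 3:-B, 4:+B, 5:+C, 6:-*, 7:-C, 8:-B, 9:+C, 10:+B, 11:-C, 12:-C, 13:-B, 14:+C, 15:+C
Rule 1 (one point beyond the 3σ limits) is satisfied at point 6.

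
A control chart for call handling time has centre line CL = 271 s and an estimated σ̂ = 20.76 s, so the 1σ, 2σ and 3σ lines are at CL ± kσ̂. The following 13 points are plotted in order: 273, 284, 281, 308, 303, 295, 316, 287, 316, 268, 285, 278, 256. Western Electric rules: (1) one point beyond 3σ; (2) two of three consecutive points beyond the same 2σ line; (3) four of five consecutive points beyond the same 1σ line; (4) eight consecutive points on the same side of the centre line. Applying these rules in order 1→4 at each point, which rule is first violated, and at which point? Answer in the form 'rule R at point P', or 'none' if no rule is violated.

rule 3 at point 7

Zone of each point (C = within 1σ̂, B = 1σ̂–2σ̂, A = 2σ̂–3σ̂, * = beyond 3σ̂; sign = side of CL): 1:+C, 2:+C, 3:+C, 4:+B, 5:+B, 6:+B, 7:+A, 8:+C, 9:+A, 10:-C, 11:+C, 12:+C, 13:-C
Rule 3 (four of five consecutive points beyond the same 1σ limit) is satisfied at point 7.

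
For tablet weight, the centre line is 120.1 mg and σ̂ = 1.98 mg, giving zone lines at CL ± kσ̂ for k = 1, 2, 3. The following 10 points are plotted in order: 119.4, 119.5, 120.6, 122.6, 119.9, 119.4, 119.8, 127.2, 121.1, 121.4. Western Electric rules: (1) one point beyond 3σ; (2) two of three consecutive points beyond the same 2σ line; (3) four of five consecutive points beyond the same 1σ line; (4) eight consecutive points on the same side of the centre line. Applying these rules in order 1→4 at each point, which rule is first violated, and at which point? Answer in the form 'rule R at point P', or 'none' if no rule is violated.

Zone of each point (C = within 1σ̂, B = 1σ̂–2σ̂, A = 2σ̂–3σ̂, * = beyond 3σ̂; sign = side of CL): 1:-C, 2:-C, 3:+C, 4:+B, 5:-C, 6:-C, 7:-C, 8:+*, 9:+C, 10:+C
Rule 1 (one point beyond the 3σ limits) is satisfied at point 8.

rule 1 at point 8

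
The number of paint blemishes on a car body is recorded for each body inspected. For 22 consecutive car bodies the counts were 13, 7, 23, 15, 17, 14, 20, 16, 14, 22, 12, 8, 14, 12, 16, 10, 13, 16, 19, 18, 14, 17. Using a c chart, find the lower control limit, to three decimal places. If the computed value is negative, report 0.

3.381

c̄ = (13 + 7 + 23 + 15 + 17 + 14 + 20 + 16 + 14 + 22 + 12 + 8 + 14 + 12 + 16 + 10 + 13 + 16 + 19 + 18 + 14 + 17) / 22 = 330 / 22 = 15.0000
LCL = c̄ − 3√c̄ = 15.0000 − 3 × 3.8730 = 3.3810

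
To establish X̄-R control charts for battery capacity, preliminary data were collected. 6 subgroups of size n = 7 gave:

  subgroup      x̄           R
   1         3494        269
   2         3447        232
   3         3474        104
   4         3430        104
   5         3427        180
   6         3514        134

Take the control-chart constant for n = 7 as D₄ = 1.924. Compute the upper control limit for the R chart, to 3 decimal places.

328.042

R̄ = (269 + 232 + 104 + 104 + 180 + 134) / 6 = 1023.0000 / 6 = 170.5000
UCL_R = D₄·R̄ = 1.924 × 170.5000 = 328.0420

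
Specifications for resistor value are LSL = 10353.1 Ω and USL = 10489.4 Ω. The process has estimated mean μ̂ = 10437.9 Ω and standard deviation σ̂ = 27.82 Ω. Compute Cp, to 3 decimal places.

Cp = (USL − LSL) / (6σ̂) = (10489.4 − 10353.1) / (6 × 27.82) = 136.3000 / 166.9200 = 0.8166

0.817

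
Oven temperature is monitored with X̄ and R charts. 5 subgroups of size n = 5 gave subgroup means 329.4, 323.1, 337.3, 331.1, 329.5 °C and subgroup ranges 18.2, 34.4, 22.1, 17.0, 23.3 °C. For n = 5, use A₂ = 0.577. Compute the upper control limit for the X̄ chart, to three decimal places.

343.351

X̄̄ = (329.4 + 323.1 + 337.3 + 331.1 + 329.5) / 5 = 1650.4000 / 5 = 330.0800
R̄ = (18.2 + 34.4 + 22.1 + 17.0 + 23.3) / 5 = 115.0000 / 5 = 23.0000
UCL = X̄̄ + A₂·R̄ = 330.0800 + 0.577 × 23.0000 = 343.3510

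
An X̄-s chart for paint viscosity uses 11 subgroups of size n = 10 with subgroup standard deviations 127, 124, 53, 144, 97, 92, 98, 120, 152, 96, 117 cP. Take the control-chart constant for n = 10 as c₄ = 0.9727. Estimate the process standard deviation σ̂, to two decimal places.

114.02

s̄ = (127 + 124 + 53 + 144 + 97 + 92 + 98 + 120 + 152 + 96 + 117) / 11 = 110.9091
σ̂ = s̄ / c₄ = 110.9091 / 0.9727 = 114.0219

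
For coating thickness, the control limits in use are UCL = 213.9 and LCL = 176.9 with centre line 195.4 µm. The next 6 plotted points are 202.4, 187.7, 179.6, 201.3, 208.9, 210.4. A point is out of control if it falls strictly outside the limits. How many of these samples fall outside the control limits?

All 6 points lie within [176.9, 213.9].

0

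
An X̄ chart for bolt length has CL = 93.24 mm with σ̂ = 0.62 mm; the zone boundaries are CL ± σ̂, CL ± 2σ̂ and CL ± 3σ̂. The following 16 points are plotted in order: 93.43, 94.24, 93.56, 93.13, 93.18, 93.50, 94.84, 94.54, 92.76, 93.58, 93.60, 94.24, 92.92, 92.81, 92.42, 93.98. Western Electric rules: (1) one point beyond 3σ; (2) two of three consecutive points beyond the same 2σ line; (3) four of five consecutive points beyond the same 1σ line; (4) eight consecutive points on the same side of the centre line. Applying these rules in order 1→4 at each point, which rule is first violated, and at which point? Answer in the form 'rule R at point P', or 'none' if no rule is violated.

rule 2 at point 8

Zone of each point (C = within 1σ̂, B = 1σ̂–2σ̂, A = 2σ̂–3σ̂, * = beyond 3σ̂; sign = side of CL): 1:+C, 2:+B, 3:+C, 4:-C, 5:-C, 6:+C, 7:+A, 8:+A, 9:-C, 10:+C, 11:+C, 12:+B, 13:-C, 14:-C, 15:-B, 16:+B
Rule 2 (two of three consecutive points beyond the same 2σ limit) is satisfied at point 8.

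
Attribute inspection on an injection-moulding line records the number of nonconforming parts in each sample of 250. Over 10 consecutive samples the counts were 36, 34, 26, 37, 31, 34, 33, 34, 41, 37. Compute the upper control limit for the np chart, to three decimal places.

50.620

p̄ = Σdᵢ / (k·n) = 343 / (10 × 250) = 0.13720
UCL = np̄ + 3·√(np̄(1−p̄)) = 34.3000 + 3 × √(34.3000×0.86280) = 34.3000 + 3 × 5.4400 = 50.6201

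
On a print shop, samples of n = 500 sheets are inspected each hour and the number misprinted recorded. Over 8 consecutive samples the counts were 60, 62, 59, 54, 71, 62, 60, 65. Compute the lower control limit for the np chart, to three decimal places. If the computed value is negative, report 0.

p̄ = Σdᵢ / (k·n) = 493 / (8 × 500) = 0.12325
LCL = np̄ − 3·√(np̄(1−p̄)) = 61.6250 − 3 × 7.3505 = 39.5735

39.574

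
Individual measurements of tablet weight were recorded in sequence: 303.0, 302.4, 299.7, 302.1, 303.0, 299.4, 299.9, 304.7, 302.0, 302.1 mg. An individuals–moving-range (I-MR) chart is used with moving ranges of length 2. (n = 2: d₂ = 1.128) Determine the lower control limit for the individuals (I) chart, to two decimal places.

X̄ = (303.0 + 302.4 + 299.7 + 302.1 + 303.0 + 299.4 + 299.9 + 304.7 + 302.0 + 302.1) / 10 = 301.8300
Moving ranges: 0.6, 2.7, 2.4, 0.9, 3.6, 0.5, 4.8, 2.7, 0.1; M̄R̄ = 18.3000 / 9 = 2.0333
LCL = X̄ − 3·M̄R̄/d₂ = 301.8300 − 3 × 2.0333 / 1.128 = 296.4222

296.42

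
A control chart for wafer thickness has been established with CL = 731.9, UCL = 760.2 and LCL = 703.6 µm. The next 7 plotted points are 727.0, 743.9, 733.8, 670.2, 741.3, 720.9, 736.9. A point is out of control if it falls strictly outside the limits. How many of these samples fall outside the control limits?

Compare each point to [703.6, 760.2]: sample 4 = 670.2 < LCL.

1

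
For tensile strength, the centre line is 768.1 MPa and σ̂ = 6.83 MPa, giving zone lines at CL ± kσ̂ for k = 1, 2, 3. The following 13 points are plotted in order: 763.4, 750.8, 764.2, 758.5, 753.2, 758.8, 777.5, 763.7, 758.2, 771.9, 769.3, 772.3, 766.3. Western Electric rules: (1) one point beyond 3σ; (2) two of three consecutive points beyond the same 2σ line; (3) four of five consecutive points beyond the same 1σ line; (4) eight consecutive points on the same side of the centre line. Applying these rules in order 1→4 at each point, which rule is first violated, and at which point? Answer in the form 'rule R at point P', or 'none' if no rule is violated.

rule 3 at point 6

Zone of each point (C = within 1σ̂, B = 1σ̂–2σ̂, A = 2σ̂–3σ̂, * = beyond 3σ̂; sign = side of CL): 1:-C, 2:-A, 3:-C, 4:-B, 5:-A, 6:-B, 7:+B, 8:-C, 9:-B, 10:+C, 11:+C, 12:+C, 13:-C
Rule 3 (four of five consecutive points beyond the same 1σ limit) is satisfied at point 6.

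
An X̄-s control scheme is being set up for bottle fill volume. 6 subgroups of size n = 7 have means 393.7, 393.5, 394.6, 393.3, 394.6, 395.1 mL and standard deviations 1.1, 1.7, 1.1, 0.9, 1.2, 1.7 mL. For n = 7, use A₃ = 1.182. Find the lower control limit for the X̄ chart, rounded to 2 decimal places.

392.62

X̄̄ = (393.7 + 393.5 + 394.6 + 393.3 + 394.6 + 395.1) / 6 = 394.1333
s̄ = (1.1 + 1.7 + 1.1 + 0.9 + 1.2 + 1.7) / 6 = 1.2833
LCL = X̄̄ − A₃·s̄ = 394.1333 − 1.182 × 1.2833 = 392.6164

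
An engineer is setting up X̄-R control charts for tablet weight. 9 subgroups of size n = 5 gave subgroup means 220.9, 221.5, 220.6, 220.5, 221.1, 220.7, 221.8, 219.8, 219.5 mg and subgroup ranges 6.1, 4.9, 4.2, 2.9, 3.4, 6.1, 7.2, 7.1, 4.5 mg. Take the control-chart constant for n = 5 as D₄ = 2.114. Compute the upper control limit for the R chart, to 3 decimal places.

10.899

R̄ = (6.1 + 4.9 + 4.2 + 2.9 + 3.4 + 6.1 + 7.2 + 7.1 + 4.5) / 9 = 46.4000 / 9 = 5.1556
UCL_R = D₄·R̄ = 2.114 × 5.1556 = 10.8988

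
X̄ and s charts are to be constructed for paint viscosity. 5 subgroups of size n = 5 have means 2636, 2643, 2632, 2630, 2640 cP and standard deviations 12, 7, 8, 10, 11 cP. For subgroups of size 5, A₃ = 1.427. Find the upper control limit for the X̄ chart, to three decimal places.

X̄̄ = (2636 + 2643 + 2632 + 2630 + 2640) / 5 = 2636.2000
s̄ = (12 + 7 + 8 + 10 + 11) / 5 = 9.6000
UCL = X̄̄ + A₃·s̄ = 2636.2000 + 1.427 × 9.6000 = 2649.8992

2649.899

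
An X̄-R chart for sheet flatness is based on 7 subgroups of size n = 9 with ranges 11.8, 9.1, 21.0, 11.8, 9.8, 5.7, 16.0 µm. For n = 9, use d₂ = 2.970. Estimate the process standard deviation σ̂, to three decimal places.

4.098

R̄ = (11.8 + 9.1 + 21.0 + 11.8 + 9.8 + 5.7 + 16.0) / 7 = 12.1714
σ̂ = R̄ / d₂ = 12.1714 / 2.970 = 4.0981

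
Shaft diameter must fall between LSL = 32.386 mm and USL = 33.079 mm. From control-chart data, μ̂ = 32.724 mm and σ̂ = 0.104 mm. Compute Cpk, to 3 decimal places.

Cpu = (USL − μ̂) / (3σ̂) = (33.079 − 32.724) / (3 × 0.104) = 1.1378; Cpl = (μ̂ − LSL) / (3σ̂) = (32.724 − 32.386) / (3 × 0.104) = 1.0833; Cpk = min(Cpu, Cpl) = 1.0833

1.083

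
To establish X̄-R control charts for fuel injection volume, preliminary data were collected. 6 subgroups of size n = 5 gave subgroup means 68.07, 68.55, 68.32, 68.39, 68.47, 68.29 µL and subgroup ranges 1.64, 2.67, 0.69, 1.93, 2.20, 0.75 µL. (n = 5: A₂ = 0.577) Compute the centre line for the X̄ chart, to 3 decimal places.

68.348

X̄̄ = (68.07 + 68.55 + 68.32 + 68.39 + 68.47 + 68.29) / 6 = 410.0900 / 6 = 68.3483
CL = X̄̄ = 68.3483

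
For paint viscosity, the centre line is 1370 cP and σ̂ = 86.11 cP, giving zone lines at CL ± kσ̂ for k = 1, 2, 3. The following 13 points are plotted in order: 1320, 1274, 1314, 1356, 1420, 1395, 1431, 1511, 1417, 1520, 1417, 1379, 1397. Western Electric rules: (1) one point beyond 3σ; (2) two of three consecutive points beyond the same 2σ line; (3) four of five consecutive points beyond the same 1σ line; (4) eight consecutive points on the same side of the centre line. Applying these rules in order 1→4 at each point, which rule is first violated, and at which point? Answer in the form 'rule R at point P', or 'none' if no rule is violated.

rule 4 at point 12

Zone of each point (C = within 1σ̂, B = 1σ̂–2σ̂, A = 2σ̂–3σ̂, * = beyond 3σ̂; sign = side of CL): 1:-C, 2:-B, 3:-C, 4:-C, 5:+C, 6:+C, 7:+C, 8:+B, 9:+C, 10:+B, 11:+C, 12:+C, 13:+C
Rule 4 (eight consecutive points on the same side of the centre line) is satisfied at point 12.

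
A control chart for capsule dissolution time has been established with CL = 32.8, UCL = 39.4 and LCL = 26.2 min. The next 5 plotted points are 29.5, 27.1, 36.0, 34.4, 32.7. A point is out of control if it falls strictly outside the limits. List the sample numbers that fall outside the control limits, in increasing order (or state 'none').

All 5 points lie within [26.2, 39.4].

none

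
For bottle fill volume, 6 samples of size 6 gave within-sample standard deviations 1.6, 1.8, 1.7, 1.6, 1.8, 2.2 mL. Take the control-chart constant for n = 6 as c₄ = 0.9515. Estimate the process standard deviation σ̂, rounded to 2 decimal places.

1.87

s̄ = (1.6 + 1.8 + 1.7 + 1.6 + 1.8 + 2.2) / 6 = 1.7833
σ̂ = s̄ / c₄ = 1.7833 / 0.9515 = 1.8742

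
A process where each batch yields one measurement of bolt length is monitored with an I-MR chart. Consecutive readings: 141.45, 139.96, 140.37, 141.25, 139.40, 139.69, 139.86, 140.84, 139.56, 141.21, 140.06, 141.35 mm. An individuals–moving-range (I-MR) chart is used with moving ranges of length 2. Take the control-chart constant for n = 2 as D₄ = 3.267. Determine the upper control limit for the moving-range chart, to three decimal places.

Moving ranges: 1.49, 0.41, 0.88, 1.85, 0.29, 0.17, 0.98, 1.28, 1.65, 1.15, 1.29; M̄R̄ = 11.4400 / 11 = 1.0400
UCL_MR = D₄·M̄R̄ = 3.267 × 1.0400 = 3.3977

3.398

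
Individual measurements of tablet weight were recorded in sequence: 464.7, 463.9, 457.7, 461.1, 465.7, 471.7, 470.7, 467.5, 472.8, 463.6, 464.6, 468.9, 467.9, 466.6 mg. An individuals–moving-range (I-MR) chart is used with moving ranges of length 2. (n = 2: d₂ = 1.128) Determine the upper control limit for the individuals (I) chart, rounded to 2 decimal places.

475.92

X̄ = (464.7 + 463.9 + 457.7 + 461.1 + 465.7 + 471.7 + 470.7 + 467.5 + 472.8 + 463.6 + 464.6 + 468.9 + 467.9 + 466.6) / 14 = 466.2429
Moving ranges: 0.8, 6.2, 3.4, 4.6, 6.0, 1.0, 3.2, 5.3, 9.2, 1.0, 4.3, 1.0, 1.3; M̄R̄ = 47.3000 / 13 = 3.6385
UCL = X̄ + 3·M̄R̄/d₂ = 466.2429 + 3 × 3.6385 / 1.128 = 475.9196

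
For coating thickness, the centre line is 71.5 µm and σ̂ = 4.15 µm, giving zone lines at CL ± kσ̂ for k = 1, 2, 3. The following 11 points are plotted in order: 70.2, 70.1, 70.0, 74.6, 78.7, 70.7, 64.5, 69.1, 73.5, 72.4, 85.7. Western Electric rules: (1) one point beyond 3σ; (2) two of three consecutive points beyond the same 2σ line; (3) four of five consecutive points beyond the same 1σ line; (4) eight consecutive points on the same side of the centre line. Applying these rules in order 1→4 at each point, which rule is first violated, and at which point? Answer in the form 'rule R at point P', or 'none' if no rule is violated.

Zone of each point (C = within 1σ̂, B = 1σ̂–2σ̂, A = 2σ̂–3σ̂, * = beyond 3σ̂; sign = side of CL): 1:-C, 2:-C, 3:-C, 4:+C, 5:+B, 6:-C, 7:-B, 8:-C, 9:+C, 10:+C, 11:+*
Rule 1 (one point beyond the 3σ limits) is satisfied at point 11.

rule 1 at point 11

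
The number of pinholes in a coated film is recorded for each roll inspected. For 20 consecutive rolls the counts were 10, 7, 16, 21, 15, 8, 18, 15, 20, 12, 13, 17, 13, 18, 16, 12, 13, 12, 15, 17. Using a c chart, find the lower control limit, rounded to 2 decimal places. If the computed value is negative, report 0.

c̄ = (10 + 7 + 16 + 21 + 15 + 8 + 18 + 15 + 20 + 12 + 13 + 17 + 13 + 18 + 16 + 12 + 13 + 12 + 15 + 17) / 20 = 288 / 20 = 14.4000
LCL = c̄ − 3√c̄ = 14.4000 − 3 × 3.7947 = 3.0158

3.02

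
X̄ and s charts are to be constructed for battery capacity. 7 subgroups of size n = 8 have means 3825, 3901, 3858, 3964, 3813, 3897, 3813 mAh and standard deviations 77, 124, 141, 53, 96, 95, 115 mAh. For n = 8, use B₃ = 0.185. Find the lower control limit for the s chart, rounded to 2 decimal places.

s̄ = (77 + 124 + 141 + 53 + 96 + 95 + 115) / 7 = 100.1429
LCL_s = B₃·s̄ = 0.185 × 100.1429 = 18.5264

18.53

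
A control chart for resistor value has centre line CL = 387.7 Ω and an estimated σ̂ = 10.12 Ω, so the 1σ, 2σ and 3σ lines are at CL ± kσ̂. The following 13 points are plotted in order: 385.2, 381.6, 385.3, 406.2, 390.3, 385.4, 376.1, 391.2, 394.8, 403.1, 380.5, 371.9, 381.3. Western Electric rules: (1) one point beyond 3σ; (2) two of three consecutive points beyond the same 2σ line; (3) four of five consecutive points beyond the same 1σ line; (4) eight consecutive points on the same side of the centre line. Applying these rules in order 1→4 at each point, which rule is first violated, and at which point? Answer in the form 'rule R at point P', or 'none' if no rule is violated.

none

Zone of each point (C = within 1σ̂, B = 1σ̂–2σ̂, A = 2σ̂–3σ̂, * = beyond 3σ̂; sign = side of CL): 1:-C, 2:-C, 3:-C, 4:+B, 5:+C, 6:-C, 7:-B, 8:+C, 9:+C, 10:+B, 11:-C, 12:-B, 13:-C
No rule fires across all 13 points.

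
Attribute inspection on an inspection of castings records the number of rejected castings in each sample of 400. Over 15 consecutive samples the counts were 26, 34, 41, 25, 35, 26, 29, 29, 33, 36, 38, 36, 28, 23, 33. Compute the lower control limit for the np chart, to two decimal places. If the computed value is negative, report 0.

p̄ = Σdᵢ / (k·n) = 472 / (15 × 400) = 0.07867
LCL = np̄ − 3·√(np̄(1−p̄)) = 31.4667 − 3 × 5.3844 = 15.3136

15.31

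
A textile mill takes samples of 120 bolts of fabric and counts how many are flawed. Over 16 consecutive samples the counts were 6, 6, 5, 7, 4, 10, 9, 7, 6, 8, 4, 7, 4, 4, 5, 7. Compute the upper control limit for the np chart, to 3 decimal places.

13.455

p̄ = Σdᵢ / (k·n) = 99 / (16 × 120) = 0.05156
UCL = np̄ + 3·√(np̄(1−p̄)) = 6.1875 + 3 × √(6.1875×0.94844) = 6.1875 + 3 × 2.4225 = 13.4550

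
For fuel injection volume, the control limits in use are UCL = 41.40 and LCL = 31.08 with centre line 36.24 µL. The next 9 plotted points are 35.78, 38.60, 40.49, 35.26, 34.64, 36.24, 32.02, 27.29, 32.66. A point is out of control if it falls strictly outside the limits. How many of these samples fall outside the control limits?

Compare each point to [31.08, 41.40]: sample 8 = 27.29 < LCL.

1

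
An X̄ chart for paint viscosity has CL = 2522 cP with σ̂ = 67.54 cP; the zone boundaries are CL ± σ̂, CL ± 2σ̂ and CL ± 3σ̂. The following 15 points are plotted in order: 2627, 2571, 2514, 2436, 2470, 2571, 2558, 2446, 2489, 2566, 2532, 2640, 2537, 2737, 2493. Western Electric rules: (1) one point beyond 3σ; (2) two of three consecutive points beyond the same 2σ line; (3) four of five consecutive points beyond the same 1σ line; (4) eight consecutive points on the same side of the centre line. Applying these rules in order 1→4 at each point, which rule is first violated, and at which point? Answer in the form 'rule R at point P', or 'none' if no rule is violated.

Zone of each point (C = within 1σ̂, B = 1σ̂–2σ̂, A = 2σ̂–3σ̂, * = beyond 3σ̂; sign = side of CL): 1:+B, 2:+C, 3:-C, 4:-B, 5:-C, 6:+C, 7:+C, 8:-B, 9:-C, 10:+C, 11:+C, 12:+B, 13:+C, 14:+*, 15:-C
Rule 1 (one point beyond the 3σ limits) is satisfied at point 14.

rule 1 at point 14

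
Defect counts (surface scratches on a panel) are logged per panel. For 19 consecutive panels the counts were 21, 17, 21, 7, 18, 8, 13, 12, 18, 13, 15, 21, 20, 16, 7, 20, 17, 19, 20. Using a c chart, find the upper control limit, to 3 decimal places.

27.928

c̄ = (21 + 17 + 21 + 7 + 18 + 8 + 13 + 12 + 18 + 13 + 15 + 21 + 20 + 16 + 7 + 20 + 17 + 19 + 20) / 19 = 303 / 19 = 15.9474
UCL = c̄ + 3√c̄ = 15.9474 + 3 × √15.9474 = 15.9474 + 3 × 3.9934 = 27.9276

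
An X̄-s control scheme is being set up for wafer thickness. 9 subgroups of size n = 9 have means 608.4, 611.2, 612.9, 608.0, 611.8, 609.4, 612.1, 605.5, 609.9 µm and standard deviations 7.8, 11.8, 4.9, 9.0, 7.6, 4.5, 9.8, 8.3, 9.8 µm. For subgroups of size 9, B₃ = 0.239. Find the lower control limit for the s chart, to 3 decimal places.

1.952

s̄ = (7.8 + 11.8 + 4.9 + 9.0 + 7.6 + 4.5 + 9.8 + 8.3 + 9.8) / 9 = 8.1667
LCL_s = B₃·s̄ = 0.239 × 8.1667 = 1.9518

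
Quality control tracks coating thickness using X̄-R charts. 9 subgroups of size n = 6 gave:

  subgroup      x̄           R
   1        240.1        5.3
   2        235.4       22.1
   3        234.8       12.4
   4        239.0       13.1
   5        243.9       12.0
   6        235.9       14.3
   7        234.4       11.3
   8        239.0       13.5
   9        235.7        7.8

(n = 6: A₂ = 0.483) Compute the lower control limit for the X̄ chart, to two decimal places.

X̄̄ = (240.1 + 235.4 + 234.8 + 239.0 + 243.9 + 235.9 + 234.4 + 239.0 + 235.7) / 9 = 2138.2000 / 9 = 237.5778
R̄ = (5.3 + 22.1 + 12.4 + 13.1 + 12.0 + 14.3 + 11.3 + 13.5 + 7.8) / 9 = 111.8000 / 9 = 12.4222
LCL = X̄̄ − A₂·R̄ = 237.5778 − 0.483 × 12.4222 = 231.5778

231.58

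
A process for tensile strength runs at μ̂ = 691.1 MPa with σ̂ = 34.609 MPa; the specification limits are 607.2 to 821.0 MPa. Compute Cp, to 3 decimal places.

1.030

Cp = (USL − LSL) / (6σ̂) = (821.0 − 607.2) / (6 × 34.609) = 213.8000 / 207.6540 = 1.0296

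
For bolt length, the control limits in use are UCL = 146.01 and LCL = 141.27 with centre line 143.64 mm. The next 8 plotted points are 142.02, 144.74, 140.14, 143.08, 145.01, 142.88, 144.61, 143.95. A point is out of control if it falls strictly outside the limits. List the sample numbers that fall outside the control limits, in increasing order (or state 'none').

3

Compare each point to [141.27, 146.01]: sample 3 = 140.14 < LCL.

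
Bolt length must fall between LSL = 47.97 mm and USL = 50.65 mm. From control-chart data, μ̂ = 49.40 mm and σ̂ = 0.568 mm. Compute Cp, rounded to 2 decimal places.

Cp = (USL − LSL) / (6σ̂) = (50.65 − 47.97) / (6 × 0.568) = 2.6800 / 3.4080 = 0.7864

0.79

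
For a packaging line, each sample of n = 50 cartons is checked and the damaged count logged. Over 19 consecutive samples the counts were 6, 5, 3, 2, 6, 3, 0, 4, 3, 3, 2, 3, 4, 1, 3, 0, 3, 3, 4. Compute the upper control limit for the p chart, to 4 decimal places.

0.1626

p̄ = Σdᵢ / (k·n) = 58 / (19 × 50) = 0.06105
UCL = p̄ + 3·√(p̄(1−p̄)/n) = 0.06105 + 3 × √(0.06105×0.93895/50) = 0.06105 + 3 × 0.03386 = 0.16263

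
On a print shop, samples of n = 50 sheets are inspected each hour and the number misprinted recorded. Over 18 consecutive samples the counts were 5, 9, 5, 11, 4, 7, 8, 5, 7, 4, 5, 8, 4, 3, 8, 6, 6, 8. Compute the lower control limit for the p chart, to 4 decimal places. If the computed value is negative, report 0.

0.0000

p̄ = Σdᵢ / (k·n) = 113 / (18 × 50) = 0.12556
LCL = p̄ − 3·√(p̄(1−p̄)/n) = 0.12556 − 3 × 0.04686 = -0.01502 → 0 (negative, so LCL = 0)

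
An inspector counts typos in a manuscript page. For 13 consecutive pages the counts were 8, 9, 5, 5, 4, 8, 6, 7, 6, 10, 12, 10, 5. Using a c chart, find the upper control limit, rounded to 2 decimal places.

15.42

c̄ = (8 + 9 + 5 + 5 + 4 + 8 + 6 + 7 + 6 + 10 + 12 + 10 + 5) / 13 = 95 / 13 = 7.3077
UCL = c̄ + 3√c̄ = 7.3077 + 3 × √7.3077 = 7.3077 + 3 × 2.7033 = 15.4175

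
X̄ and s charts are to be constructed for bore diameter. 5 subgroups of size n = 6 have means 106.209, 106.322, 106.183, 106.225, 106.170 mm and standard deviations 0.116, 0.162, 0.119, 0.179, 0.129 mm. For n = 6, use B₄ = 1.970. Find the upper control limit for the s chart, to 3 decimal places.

0.278

s̄ = (0.116 + 0.162 + 0.119 + 0.179 + 0.129) / 5 = 0.1410
UCL_s = B₄·s̄ = 1.970 × 0.1410 = 0.2778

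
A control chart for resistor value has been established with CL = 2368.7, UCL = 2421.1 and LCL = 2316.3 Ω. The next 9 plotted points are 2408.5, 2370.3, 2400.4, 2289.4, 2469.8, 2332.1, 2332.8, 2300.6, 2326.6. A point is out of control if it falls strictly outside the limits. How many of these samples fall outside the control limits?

3

Compare each point to [2316.3, 2421.1]: sample 4 = 2289.4 < LCL; sample 5 = 2469.8 > UCL; sample 8 = 2300.6 < LCL.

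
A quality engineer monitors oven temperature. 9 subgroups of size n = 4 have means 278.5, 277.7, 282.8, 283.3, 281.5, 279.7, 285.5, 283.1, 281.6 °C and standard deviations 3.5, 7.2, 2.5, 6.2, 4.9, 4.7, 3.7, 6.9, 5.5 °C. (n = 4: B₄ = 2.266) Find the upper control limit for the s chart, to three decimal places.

s̄ = (3.5 + 7.2 + 2.5 + 6.2 + 4.9 + 4.7 + 3.7 + 6.9 + 5.5) / 9 = 5.0111
UCL_s = B₄·s̄ = 2.266 × 5.0111 = 11.3552

11.355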